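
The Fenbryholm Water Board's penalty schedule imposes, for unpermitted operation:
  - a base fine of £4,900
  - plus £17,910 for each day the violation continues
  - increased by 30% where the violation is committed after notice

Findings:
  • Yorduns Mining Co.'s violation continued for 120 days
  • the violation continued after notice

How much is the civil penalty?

£2,800,330

Per-day component: 120 × £17,910 = £2,149,200
Base plus per-day: £4,900 + £2,149,200 = £2,154,100
Enhancement: 30% of £2,154,100 = £646,230
Enhanced fine: £2,154,100 + £646,230 = £2,800,330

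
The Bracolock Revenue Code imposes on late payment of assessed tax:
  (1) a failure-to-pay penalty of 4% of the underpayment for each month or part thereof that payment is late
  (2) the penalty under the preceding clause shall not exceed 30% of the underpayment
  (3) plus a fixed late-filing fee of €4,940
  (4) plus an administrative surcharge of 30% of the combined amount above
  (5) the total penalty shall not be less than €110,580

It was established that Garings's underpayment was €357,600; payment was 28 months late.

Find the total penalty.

€145,886

Accrued rate: 4% × 28 = 112%, capped at 30% → 30%
Failure-to-pay penalty: 30% of €357,600 = €107,280
Penalty before surcharge: €107,280 + €4,940 = €112,220
Administrative surcharge: 30% of €112,220 = €33,666
Total penalty: €112,220 + €33,666 = €145,886
Minimum €110,580: €145,886 meets the minimum, no increase.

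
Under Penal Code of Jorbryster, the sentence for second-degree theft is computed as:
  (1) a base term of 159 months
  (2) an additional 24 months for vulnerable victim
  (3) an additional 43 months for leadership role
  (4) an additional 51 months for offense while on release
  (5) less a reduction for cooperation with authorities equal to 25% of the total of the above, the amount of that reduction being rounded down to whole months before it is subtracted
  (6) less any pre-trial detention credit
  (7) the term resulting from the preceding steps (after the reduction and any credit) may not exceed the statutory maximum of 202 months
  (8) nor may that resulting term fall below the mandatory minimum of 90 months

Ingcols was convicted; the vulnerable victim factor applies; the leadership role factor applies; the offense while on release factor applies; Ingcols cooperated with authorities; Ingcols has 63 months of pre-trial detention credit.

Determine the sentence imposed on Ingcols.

Vulnerable victim enhancement: +24 months
Leadership role enhancement: +43 months
Offense while on release enhancement: +51 months
Adjusted term: 159 months + 24 months + 43 months + 51 months = 277 months
Cooperation with authorities reduction: 25% of 277 months = 69 months (rounded down)
After reduction: 277 − 69 = 208 months
Less pre-trial detention credit: 208 months − 63 months = 145 months
Cap at 202 months: 145 months is within the cap, no reduction.
Minimum 90 months: 145 months meets the minimum, no increase.

145 months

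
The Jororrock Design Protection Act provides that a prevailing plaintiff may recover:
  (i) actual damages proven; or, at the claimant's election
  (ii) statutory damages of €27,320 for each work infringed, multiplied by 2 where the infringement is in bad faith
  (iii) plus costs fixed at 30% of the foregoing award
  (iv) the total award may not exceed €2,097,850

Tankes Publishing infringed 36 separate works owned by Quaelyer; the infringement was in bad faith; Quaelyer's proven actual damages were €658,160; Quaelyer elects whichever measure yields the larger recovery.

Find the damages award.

Statutory damages: 36 × €27,320 = €983,520
Doubled: 2 × €983,520 = €1,967,040
Greater of actual damages (€658,160) or enhanced statutory damages (€1,967,040): €1,967,040
Costs: 30% of €1,967,040 = €590,112
Award plus costs: €1,967,040 + €590,112 = €2,557,152
Cap at €2,097,850: €2,557,152 exceeds the cap → €2,097,850

Award: €2,097,850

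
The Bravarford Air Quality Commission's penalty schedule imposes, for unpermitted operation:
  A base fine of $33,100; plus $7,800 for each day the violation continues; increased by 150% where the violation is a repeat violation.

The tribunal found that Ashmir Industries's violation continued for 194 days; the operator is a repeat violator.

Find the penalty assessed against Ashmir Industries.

Per-day component: 194 × $7,800 = $1,513,200
Base plus per-day: $33,100 + $1,513,200 = $1,546,300
Enhancement: 150% of $1,546,300 = $2,319,450
Enhanced fine: $1,546,300 + $2,319,450 = $3,865,750

$3,865,750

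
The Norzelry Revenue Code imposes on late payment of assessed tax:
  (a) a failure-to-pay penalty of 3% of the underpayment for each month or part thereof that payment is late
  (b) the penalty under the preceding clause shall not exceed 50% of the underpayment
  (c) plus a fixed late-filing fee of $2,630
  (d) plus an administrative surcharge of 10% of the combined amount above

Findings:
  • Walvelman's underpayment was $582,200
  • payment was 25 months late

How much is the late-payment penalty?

$323,103

Accrued rate: 3% × 25 = 75%, capped at 50% → 50%
Failure-to-pay penalty: 50% of $582,200 = $291,100
Penalty before surcharge: $291,100 + $2,630 = $293,730
Administrative surcharge: 10% of $293,730 = $29,373
Total penalty: $293,730 + $29,373 = $323,103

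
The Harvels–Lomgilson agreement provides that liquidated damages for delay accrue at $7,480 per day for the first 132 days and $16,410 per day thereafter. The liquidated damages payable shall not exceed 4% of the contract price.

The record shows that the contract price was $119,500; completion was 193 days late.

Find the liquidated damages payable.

First 132 days: 132 × $7,480 = $987,360
Remaining days: (193 − 132) × $16,410 = $1,001,010
Accrued per-day damages: $987,360 + $1,001,010 = $1,988,370
Cap: 4% of $119,500 = $4,780
Cap at $4,780: $1,988,370 exceeds the cap → $4,780

$4,780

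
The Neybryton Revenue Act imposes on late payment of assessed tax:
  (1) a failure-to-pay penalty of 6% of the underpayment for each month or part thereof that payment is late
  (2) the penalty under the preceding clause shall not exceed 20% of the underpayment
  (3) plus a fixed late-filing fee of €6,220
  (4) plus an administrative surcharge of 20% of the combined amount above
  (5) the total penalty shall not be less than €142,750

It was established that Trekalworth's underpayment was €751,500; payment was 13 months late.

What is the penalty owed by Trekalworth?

€187,824

Accrued rate: 6% × 13 = 78%, capped at 20% → 20%
Failure-to-pay penalty: 20% of €751,500 = €150,300
Penalty before surcharge: €150,300 + €6,220 = €156,520
Administrative surcharge: 20% of €156,520 = €31,304
Total penalty: €156,520 + €31,304 = €187,824
Minimum €142,750: €187,824 meets the minimum, no increase.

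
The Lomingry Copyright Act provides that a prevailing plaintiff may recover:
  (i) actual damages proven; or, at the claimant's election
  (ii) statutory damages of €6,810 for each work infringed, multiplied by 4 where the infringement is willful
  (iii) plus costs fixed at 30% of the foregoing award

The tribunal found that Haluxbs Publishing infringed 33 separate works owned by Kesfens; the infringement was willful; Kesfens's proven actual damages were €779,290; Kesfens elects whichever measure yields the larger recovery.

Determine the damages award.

Award: €1,168,596

Statutory damages: 33 × €6,810 = €224,730
Multiplied by 4: 4 × €224,730 = €898,920
Greater of actual damages (€779,290) or enhanced statutory damages (€898,920): €898,920
Costs: 30% of €898,920 = €269,676
Award plus costs: €898,920 + €269,676 = €1,168,596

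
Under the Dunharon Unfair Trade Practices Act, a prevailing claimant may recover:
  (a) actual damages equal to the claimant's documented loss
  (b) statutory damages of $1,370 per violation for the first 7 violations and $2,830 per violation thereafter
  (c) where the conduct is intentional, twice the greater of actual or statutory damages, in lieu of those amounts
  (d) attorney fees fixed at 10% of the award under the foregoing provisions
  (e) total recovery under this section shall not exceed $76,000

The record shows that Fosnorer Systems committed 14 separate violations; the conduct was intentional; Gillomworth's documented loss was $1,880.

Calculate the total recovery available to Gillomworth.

$64,680

First 7 violations: 7 × $1,370 = $9,590
Remaining violations: (14 − 7) × $2,830 = $19,810
Statutory damages: $9,590 + $19,810 = $29,400
Greater of actual damages ($1,880) or statutory damages ($29,400): $29,400
Doubled: 2 × $29,400 = $58,800
Attorney fees: 10% of $58,800 = $5,880
Total before cap: $58,800 + $5,880 = $64,680
Cap at $76,000: $64,680 is within the cap, no reduction.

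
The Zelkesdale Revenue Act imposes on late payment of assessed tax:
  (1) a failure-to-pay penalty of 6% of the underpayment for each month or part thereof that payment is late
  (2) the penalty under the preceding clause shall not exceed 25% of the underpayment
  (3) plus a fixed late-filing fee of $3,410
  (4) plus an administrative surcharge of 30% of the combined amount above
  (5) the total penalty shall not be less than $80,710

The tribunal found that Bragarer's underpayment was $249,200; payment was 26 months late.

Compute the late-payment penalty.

Penalty: $85,423

Accrued rate: 6% × 26 = 156%, capped at 25% → 25%
Failure-to-pay penalty: 25% of $249,200 = $62,300
Penalty before surcharge: $62,300 + $3,410 = $65,710
Administrative surcharge: 30% of $65,710 = $19,713
Total penalty: $65,710 + $19,713 = $85,423
Minimum $80,710: $85,423 meets the minimum, no increase.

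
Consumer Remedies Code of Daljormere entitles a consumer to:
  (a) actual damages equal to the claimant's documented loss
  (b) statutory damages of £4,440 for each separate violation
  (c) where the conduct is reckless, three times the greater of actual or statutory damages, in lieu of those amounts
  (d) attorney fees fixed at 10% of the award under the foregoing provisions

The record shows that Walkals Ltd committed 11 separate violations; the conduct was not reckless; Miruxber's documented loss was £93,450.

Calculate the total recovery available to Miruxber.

Statutory damages: 11 × £4,440 = £48,840
Conduct not reckless: the in-lieu enhancement does not apply.
Actual plus statutory damages: £93,450 + £48,840 = £142,290
Attorney fees: 10% of £142,290 = £14,229
Total recovery: £142,290 + £14,229 = £156,519

£156,519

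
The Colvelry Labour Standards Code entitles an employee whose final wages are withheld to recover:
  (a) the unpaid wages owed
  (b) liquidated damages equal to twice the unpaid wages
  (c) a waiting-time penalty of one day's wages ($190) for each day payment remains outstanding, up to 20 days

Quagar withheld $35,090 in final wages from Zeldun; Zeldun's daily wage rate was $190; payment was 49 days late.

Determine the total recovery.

Doubled: 2 × $35,090 = $70,180
Penalty days: min(49, 20) = 20
Waiting-time penalty: 20 × $190 = $3,800
Total award: $35,090 + $70,180 + $3,800 = $109,070

$109,070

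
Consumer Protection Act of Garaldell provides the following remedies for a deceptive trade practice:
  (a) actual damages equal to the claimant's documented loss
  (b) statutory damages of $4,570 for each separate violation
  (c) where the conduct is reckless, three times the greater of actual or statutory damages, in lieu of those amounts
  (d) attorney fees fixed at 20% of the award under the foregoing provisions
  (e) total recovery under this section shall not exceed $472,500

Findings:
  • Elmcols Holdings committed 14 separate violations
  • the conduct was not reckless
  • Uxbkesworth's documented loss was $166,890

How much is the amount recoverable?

$277,044

Statutory damages: 14 × $4,570 = $63,980
Conduct not reckless: the in-lieu enhancement does not apply.
Actual plus statutory damages: $166,890 + $63,980 = $230,870
Attorney fees: 20% of $230,870 = $46,174
Total before cap: $230,870 + $46,174 = $277,044
Cap at $472,500: $277,044 is within the cap, no reduction.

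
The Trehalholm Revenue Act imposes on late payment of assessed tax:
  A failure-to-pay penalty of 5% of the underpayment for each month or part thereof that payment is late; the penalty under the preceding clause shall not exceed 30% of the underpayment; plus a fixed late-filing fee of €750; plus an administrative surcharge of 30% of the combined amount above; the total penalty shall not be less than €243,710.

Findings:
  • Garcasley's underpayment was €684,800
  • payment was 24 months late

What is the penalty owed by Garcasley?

€268,047

Accrued rate: 5% × 24 = 120%, capped at 30% → 30%
Failure-to-pay penalty: 30% of €684,800 = €205,440
Penalty before surcharge: €205,440 + €750 = €206,190
Administrative surcharge: 30% of €206,190 = €61,857
Total penalty: €206,190 + €61,857 = €268,047
Minimum €243,710: €268,047 meets the minimum, no increase.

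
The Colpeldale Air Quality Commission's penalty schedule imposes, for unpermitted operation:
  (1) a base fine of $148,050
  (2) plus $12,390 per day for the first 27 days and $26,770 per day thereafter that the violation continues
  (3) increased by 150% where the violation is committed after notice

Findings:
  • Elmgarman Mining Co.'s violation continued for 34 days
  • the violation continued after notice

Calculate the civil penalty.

$1,674,925

First 27 days: 27 × $12,390 = $334,530
Remaining days: (34 − 27) × $26,770 = $187,390
Per-day component: $334,530 + $187,390 = $521,920
Base plus per-day: $148,050 + $521,920 = $669,970
Enhancement: 150% of $669,970 = $1,004,955
Enhanced fine: $669,970 + $1,004,955 = $1,674,925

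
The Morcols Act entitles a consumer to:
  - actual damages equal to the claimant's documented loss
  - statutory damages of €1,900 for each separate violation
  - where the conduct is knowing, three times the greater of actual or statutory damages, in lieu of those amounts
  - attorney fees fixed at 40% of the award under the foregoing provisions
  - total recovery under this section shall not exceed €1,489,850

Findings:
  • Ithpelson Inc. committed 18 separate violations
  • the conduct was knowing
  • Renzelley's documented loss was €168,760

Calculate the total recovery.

Statutory damages: 18 × €1,900 = €34,200
Greater of actual damages (€168,760) or statutory damages (€34,200): €168,760
Trebled: 3 × €168,760 = €506,280
Attorney fees: 40% of €506,280 = €202,512
Total before cap: €506,280 + €202,512 = €708,792
Cap at €1,489,850: €708,792 is within the cap, no reduction.

Total recovery: €708,792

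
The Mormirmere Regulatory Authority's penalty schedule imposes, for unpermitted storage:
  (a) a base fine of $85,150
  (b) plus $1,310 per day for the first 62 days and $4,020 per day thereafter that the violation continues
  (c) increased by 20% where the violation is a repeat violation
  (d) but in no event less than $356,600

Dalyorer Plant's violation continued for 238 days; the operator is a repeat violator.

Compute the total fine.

$1,048,668

First 62 days: 62 × $1,310 = $81,220
Remaining days: (238 − 62) × $4,020 = $707,520
Per-day component: $81,220 + $707,520 = $788,740
Base plus per-day: $85,150 + $788,740 = $873,890
Enhancement: 20% of $873,890 = $174,778
Enhanced fine: $873,890 + $174,778 = $1,048,668
Minimum $356,600: $1,048,668 meets the minimum, no increase.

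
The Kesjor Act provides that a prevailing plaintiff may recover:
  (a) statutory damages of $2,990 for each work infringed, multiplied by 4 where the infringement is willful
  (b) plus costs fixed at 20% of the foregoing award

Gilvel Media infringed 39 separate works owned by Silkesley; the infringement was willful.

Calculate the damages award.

Award: $559,728

Statutory damages: 39 × $2,990 = $116,610
Multiplied by 4: 4 × $116,610 = $466,440
Costs: 20% of $466,440 = $93,288
Award plus costs: $466,440 + $93,288 = $559,728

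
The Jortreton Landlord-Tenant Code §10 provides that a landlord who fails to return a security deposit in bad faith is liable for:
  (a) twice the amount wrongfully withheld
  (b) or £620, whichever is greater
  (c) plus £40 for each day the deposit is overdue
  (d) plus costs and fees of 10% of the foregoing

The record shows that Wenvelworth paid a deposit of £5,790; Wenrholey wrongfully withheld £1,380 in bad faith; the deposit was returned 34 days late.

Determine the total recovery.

Doubled: 2 × £1,380 = £2,760
Minimum £620: £2,760 meets the minimum, no increase.
Late-return penalty: 34 × £40 = £1,360
Damages plus late penalty: £2,760 + £1,360 = £4,120
Costs and fees: 10% of £4,120 = £412
Total recovery: £4,120 + £412 = £4,532

Recovery: £4,532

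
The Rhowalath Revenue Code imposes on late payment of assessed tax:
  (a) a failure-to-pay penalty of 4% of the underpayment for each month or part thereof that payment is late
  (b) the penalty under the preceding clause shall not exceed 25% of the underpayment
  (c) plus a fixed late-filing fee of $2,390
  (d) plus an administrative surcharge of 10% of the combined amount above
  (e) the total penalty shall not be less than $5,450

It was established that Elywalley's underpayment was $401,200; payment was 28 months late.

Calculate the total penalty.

Accrued rate: 4% × 28 = 112%, capped at 25% → 25%
Failure-to-pay penalty: 25% of $401,200 = $100,300
Penalty before surcharge: $100,300 + $2,390 = $102,690
Administrative surcharge: 10% of $102,690 = $10,269
Total penalty: $102,690 + $10,269 = $112,959
Minimum $5,450: $112,959 meets the minimum, no increase.

Penalty: $112,959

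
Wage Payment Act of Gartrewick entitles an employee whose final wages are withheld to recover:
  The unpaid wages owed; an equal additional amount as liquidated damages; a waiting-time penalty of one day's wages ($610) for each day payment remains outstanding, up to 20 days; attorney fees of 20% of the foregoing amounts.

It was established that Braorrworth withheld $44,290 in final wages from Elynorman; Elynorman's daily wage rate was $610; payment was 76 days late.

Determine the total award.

$120,936

Liquidated damages (equal amount): $44,290
Penalty days: min(76, 20) = 20
Waiting-time penalty: 20 × $610 = $12,200
Subtotal: $44,290 + $44,290 + $12,200 = $100,780
Attorney fees: 20% of $100,780 = $20,156
Total award: $100,780 + $20,156 = $120,936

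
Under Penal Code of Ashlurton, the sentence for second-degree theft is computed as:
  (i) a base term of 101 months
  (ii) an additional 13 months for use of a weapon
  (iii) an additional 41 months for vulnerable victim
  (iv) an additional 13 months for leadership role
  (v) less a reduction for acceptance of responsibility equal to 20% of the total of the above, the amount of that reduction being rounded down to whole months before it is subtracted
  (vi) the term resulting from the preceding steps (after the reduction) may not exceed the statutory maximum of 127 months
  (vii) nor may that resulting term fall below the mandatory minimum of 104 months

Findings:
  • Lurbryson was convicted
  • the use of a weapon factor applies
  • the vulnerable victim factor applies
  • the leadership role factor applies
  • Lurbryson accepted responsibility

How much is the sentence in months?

127 months

Use of a weapon enhancement: +13 months
Vulnerable victim enhancement: +41 months
Leadership role enhancement: +13 months
Adjusted term: 101 months + 13 months + 41 months + 13 months = 168 months
Acceptance of responsibility reduction: 20% of 168 months = 33 months (rounded down)
After reduction: 168 − 33 = 135 months
Cap at 127 months: 135 months exceeds the cap → 127 months
Minimum 104 months: 127 months meets the minimum, no increase.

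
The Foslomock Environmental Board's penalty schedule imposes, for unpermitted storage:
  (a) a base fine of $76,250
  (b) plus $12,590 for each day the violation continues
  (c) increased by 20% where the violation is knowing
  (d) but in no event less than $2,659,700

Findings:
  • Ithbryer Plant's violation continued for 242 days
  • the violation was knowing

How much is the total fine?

Per-day component: 242 × $12,590 = $3,046,780
Base plus per-day: $76,250 + $3,046,780 = $3,123,030
Enhancement: 20% of $3,123,030 = $624,606
Enhanced fine: $3,123,030 + $624,606 = $3,747,636
Minimum $2,659,700: $3,747,636 meets the minimum, no increase.

$3,747,636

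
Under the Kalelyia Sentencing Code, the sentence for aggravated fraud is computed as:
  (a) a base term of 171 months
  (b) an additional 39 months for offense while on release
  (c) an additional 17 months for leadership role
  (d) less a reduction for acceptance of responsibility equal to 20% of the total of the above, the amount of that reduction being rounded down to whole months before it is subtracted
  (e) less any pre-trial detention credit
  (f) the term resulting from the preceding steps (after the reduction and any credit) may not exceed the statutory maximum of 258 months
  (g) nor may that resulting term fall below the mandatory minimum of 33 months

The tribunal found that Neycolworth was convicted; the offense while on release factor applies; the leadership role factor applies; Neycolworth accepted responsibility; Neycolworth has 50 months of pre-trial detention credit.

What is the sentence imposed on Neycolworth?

132 months

Offense while on release enhancement: +39 months
Leadership role enhancement: +17 months
Adjusted term: 171 months + 39 months + 17 months = 227 months
Acceptance of responsibility reduction: 20% of 227 months = 45 months (rounded down)
After reduction: 227 − 45 = 182 months
Less pre-trial detention credit: 182 months − 50 months = 132 months
Cap at 258 months: 132 months is within the cap, no reduction.
Minimum 33 months: 132 months meets the minimum, no increase.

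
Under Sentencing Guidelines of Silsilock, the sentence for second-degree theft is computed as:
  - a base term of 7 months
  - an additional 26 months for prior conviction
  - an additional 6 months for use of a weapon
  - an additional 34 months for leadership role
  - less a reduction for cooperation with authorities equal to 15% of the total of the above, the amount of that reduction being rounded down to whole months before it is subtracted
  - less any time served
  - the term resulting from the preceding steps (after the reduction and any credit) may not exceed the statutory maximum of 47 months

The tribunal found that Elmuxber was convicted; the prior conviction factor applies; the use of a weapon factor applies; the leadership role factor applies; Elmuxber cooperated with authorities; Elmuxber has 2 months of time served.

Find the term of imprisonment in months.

Prior conviction enhancement: +26 months
Use of a weapon enhancement: +6 months
Leadership role enhancement: +34 months
Adjusted term: 7 months + 26 months + 6 months + 34 months = 73 months
Cooperation with authorities reduction: 15% of 73 months = 10 months (rounded down)
After reduction: 73 − 10 = 63 months
Less time served: 63 months − 2 months = 61 months
Cap at 47 months: 61 months exceeds the cap → 47 months

47 months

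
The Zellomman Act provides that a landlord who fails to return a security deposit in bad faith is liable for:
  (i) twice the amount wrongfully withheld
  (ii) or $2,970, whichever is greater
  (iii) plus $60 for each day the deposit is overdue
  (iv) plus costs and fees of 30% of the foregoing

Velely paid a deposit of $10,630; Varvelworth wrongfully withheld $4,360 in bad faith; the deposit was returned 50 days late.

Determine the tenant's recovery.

Doubled: 2 × $4,360 = $8,720
Minimum $2,970: $8,720 meets the minimum, no increase.
Late-return penalty: 50 × $60 = $3,000
Damages plus late penalty: $8,720 + $3,000 = $11,720
Costs and fees: 30% of $11,720 = $3,516
Total recovery: $11,720 + $3,516 = $15,236

Recovery: $15,236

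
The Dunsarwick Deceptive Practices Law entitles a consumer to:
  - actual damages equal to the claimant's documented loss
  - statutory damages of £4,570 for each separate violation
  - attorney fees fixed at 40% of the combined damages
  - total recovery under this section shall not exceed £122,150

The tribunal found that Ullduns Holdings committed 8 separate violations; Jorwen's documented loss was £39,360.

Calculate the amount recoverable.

£106,288

Statutory damages: 8 × £4,570 = £36,560
Combined damages: £39,360 + £36,560 = £75,920
Attorney fees: 40% of £75,920 = £30,368
Total before cap: £75,920 + £30,368 = £106,288
Cap at £122,150: £106,288 is within the cap, no reduction.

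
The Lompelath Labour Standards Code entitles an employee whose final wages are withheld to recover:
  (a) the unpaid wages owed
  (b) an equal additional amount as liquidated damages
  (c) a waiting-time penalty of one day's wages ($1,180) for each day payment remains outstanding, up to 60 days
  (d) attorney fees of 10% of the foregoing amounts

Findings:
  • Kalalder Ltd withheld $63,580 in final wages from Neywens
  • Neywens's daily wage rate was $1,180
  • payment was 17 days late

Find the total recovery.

Liquidated damages (equal amount): $63,580
Penalty days: min(17, 60) = 17
Waiting-time penalty: 17 × $1,180 = $20,060
Subtotal: $63,580 + $63,580 + $20,060 = $147,220
Attorney fees: 10% of $147,220 = $14,722
Total award: $147,220 + $14,722 = $161,942

$161,942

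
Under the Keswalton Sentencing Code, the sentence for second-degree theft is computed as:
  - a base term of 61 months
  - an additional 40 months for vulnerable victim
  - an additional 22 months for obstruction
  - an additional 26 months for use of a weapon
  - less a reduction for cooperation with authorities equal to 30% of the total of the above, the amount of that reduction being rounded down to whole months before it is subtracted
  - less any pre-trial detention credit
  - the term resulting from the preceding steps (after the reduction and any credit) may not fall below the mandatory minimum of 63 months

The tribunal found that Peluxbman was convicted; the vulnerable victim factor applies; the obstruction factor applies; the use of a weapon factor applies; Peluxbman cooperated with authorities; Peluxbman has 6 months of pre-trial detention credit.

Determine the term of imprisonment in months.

Vulnerable victim enhancement: +40 months
Obstruction enhancement: +22 months
Use of a weapon enhancement: +26 months
Adjusted term: 61 months + 40 months + 22 months + 26 months = 149 months
Cooperation with authorities reduction: 30% of 149 months = 44 months (rounded down)
After reduction: 149 − 44 = 105 months
Less pre-trial detention credit: 105 months − 6 months = 99 months
Minimum 63 months: 99 months meets the minimum, no increase.

99 months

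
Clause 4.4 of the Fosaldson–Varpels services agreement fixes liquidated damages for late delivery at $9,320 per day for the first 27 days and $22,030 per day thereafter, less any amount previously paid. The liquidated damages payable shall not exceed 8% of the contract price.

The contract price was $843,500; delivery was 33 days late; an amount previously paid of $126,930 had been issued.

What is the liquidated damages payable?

First 27 days: 27 × $9,320 = $251,640
Remaining days: (33 − 27) × $22,030 = $132,180
Accrued per-day damages: $251,640 + $132,180 = $383,820
Less amount previously paid: $383,820 − $126,930 = $256,890
Cap: 8% of $843,500 = $67,480
Cap at $67,480: $256,890 exceeds the cap → $67,480

$67,480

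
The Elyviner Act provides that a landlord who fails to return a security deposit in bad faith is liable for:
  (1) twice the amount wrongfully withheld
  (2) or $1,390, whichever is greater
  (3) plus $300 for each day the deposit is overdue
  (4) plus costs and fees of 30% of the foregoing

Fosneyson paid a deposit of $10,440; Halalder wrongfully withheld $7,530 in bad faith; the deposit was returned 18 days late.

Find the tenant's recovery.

Doubled: 2 × $7,530 = $15,060
Minimum $1,390: $15,060 meets the minimum, no increase.
Late-return penalty: 18 × $300 = $5,400
Damages plus late penalty: $15,060 + $5,400 = $20,460
Costs and fees: 30% of $20,460 = $6,138
Total recovery: $20,460 + $6,138 = $26,598

$26,598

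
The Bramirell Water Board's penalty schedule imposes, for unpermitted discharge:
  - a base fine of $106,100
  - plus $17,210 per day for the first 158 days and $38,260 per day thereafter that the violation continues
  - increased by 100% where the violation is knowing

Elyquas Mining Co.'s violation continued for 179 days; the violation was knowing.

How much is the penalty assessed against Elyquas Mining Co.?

$7,257,480

First 158 days: 158 × $17,210 = $2,719,180
Remaining days: (179 − 158) × $38,260 = $803,460
Per-day component: $2,719,180 + $803,460 = $3,522,640
Base plus per-day: $106,100 + $3,522,640 = $3,628,740
Enhancement: 100% of $3,628,740 = $3,628,740
Enhanced fine: $3,628,740 + $3,628,740 = $7,257,480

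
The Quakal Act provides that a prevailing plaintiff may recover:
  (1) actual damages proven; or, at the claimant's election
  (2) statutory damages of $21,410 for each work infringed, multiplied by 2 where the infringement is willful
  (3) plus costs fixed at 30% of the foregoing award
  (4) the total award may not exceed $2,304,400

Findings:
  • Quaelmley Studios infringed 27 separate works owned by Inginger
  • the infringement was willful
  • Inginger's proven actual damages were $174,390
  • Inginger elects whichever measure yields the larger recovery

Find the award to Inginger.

Statutory damages: 27 × $21,410 = $578,070
Doubled: 2 × $578,070 = $1,156,140
Greater of actual damages ($174,390) or enhanced statutory damages ($1,156,140): $1,156,140
Costs: 30% of $1,156,140 = $346,842
Award plus costs: $1,156,140 + $346,842 = $1,502,982
Cap at $2,304,400: $1,502,982 is within the cap, no reduction.

$1,502,982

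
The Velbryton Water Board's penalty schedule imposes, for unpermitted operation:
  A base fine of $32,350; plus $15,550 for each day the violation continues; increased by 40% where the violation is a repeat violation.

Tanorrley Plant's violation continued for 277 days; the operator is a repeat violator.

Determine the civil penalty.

$6,075,580

Per-day component: 277 × $15,550 = $4,307,350
Base plus per-day: $32,350 + $4,307,350 = $4,339,700
Enhancement: 40% of $4,339,700 = $1,735,880
Enhanced fine: $4,339,700 + $1,735,880 = $6,075,580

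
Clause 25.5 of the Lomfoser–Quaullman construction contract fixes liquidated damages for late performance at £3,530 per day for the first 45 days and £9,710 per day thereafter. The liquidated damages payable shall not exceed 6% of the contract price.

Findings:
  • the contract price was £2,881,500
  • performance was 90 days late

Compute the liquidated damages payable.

First 45 days: 45 × £3,530 = £158,850
Remaining days: (90 − 45) × £9,710 = £436,950
Accrued per-day damages: £158,850 + £436,950 = £595,800
Cap: 6% of £2,881,500 = £172,890
Cap at £172,890: £595,800 exceeds the cap → £172,890

£172,890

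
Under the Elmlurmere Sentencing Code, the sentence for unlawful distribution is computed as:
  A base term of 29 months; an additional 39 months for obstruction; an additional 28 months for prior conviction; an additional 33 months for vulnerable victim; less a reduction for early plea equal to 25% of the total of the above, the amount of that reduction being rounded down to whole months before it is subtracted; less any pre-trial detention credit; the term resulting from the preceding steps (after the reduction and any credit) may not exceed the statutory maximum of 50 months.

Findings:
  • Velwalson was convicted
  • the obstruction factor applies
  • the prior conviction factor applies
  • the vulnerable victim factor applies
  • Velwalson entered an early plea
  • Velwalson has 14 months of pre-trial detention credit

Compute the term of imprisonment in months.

50 months

Obstruction enhancement: +39 months
Prior conviction enhancement: +28 months
Vulnerable victim enhancement: +33 months
Adjusted term: 29 months + 39 months + 28 months + 33 months = 129 months
Early plea reduction: 25% of 129 months = 32 months (rounded down)
After reduction: 129 − 32 = 97 months
Less pre-trial detention credit: 97 months − 14 months = 83 months
Cap at 50 months: 83 months exceeds the cap → 50 months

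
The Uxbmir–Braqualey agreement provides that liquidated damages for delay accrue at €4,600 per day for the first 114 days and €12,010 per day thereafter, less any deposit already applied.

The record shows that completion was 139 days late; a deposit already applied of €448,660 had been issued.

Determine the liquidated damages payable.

First 114 days: 114 × €4,600 = €524,400
Remaining days: (139 − 114) × €12,010 = €300,250
Accrued per-day damages: €524,400 + €300,250 = €824,650
Less deposit already applied: €824,650 − €448,660 = €375,990

€375,990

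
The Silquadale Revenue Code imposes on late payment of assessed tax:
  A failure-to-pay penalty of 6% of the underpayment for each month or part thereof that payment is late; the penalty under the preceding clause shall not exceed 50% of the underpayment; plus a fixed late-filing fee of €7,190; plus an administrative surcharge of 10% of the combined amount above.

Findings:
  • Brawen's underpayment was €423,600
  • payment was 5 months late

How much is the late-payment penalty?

Accrued rate: 6% × 5 = 30%, capped at 50% → 30%
Failure-to-pay penalty: 30% of €423,600 = €127,080
Penalty before surcharge: €127,080 + €7,190 = €134,270
Administrative surcharge: 10% of €134,270 = €13,427
Total penalty: €134,270 + €13,427 = €147,697

€147,697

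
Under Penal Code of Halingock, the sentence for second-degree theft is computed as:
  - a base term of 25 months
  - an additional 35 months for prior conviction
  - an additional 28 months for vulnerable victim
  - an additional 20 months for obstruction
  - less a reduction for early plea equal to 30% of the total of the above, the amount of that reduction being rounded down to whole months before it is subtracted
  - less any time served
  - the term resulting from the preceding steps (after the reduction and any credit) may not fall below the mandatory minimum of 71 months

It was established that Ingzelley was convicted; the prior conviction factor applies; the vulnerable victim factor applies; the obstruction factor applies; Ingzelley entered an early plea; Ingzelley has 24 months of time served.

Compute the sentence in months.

Sentence: 71 months

Prior conviction enhancement: +35 months
Vulnerable victim enhancement: +28 months
Obstruction enhancement: +20 months
Adjusted term: 25 months + 35 months + 28 months + 20 months = 108 months
Early plea reduction: 30% of 108 months = 32 months (rounded down)
After reduction: 108 − 32 = 76 months
Less time served: 76 months − 24 months = 52 months
Minimum 71 months: 52 months is below the minimum → 71 months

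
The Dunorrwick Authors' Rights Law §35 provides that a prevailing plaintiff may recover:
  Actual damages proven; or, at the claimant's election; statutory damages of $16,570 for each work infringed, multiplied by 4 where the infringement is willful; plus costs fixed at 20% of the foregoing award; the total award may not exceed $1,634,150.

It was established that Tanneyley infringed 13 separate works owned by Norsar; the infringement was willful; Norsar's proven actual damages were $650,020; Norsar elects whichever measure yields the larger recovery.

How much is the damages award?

$1,033,968

Statutory damages: 13 × $16,570 = $215,410
Multiplied by 4: 4 × $215,410 = $861,640
Greater of actual damages ($650,020) or enhanced statutory damages ($861,640): $861,640
Costs: 20% of $861,640 = $172,328
Award plus costs: $861,640 + $172,328 = $1,033,968
Cap at $1,634,150: $1,033,968 is within the cap, no reduction.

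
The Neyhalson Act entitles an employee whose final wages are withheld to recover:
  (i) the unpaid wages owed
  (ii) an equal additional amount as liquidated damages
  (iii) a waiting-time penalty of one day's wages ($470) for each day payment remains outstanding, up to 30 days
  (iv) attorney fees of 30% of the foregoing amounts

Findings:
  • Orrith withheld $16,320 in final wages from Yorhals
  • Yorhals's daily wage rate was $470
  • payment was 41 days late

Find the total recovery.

Liquidated damages (equal amount): $16,320
Penalty days: min(41, 30) = 30
Waiting-time penalty: 30 × $470 = $14,100
Subtotal: $16,320 + $16,320 + $14,100 = $46,740
Attorney fees: 30% of $46,740 = $14,022
Total award: $46,740 + $14,022 = $60,762

Total award: $60,762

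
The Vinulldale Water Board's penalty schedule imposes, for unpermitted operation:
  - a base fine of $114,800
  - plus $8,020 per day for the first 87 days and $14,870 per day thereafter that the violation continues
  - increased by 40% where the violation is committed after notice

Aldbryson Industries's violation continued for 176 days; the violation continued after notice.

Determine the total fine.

First 87 days: 87 × $8,020 = $697,740
Remaining days: (176 − 87) × $14,870 = $1,323,430
Per-day component: $697,740 + $1,323,430 = $2,021,170
Base plus per-day: $114,800 + $2,021,170 = $2,135,970
Enhancement: 40% of $2,135,970 = $854,388
Enhanced fine: $2,135,970 + $854,388 = $2,990,358

Civil penalty: $2,990,358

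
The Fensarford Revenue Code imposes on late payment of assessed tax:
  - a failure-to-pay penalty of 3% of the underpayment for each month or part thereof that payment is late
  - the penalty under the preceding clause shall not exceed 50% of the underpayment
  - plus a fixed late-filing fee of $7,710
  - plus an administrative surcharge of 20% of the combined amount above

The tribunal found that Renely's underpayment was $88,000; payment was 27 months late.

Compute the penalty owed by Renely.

Accrued rate: 3% × 27 = 81%, capped at 50% → 50%
Failure-to-pay penalty: 50% of $88,000 = $44,000
Penalty before surcharge: $44,000 + $7,710 = $51,710
Administrative surcharge: 20% of $51,710 = $10,342
Total penalty: $51,710 + $10,342 = $62,052

$62,052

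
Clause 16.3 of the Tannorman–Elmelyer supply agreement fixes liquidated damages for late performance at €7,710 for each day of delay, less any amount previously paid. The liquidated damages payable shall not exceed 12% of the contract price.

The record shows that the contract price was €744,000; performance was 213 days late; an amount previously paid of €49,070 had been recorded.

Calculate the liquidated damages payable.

Per-day damages: 213 × €7,710 = €1,642,230
Less amount previously paid: €1,642,230 − €49,070 = €1,593,160
Cap: 12% of €744,000 = €89,280
Cap at €89,280: €1,593,160 exceeds the cap → €89,280

€89,280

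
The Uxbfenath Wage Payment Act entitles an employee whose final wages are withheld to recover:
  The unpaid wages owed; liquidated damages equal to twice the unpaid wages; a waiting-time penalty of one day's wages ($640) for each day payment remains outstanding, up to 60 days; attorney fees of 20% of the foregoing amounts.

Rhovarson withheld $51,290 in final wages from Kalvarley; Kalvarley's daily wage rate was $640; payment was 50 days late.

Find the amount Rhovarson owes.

$223,044

Doubled: 2 × $51,290 = $102,580
Penalty days: min(50, 60) = 50
Waiting-time penalty: 50 × $640 = $32,000
Subtotal: $51,290 + $102,580 + $32,000 = $185,870
Attorney fees: 20% of $185,870 = $37,174
Total award: $185,870 + $37,174 = $223,044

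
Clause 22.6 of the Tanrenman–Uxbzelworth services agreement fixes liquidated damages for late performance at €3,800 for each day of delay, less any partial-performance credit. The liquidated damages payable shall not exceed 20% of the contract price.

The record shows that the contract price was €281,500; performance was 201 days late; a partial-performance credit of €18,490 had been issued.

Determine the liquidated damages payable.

€56,300

Per-day damages: 201 × €3,800 = €763,800
Less partial-performance credit: €763,800 − €18,490 = €745,310
Cap: 20% of €281,500 = €56,300
Cap at €56,300: €745,310 exceeds the cap → €56,300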